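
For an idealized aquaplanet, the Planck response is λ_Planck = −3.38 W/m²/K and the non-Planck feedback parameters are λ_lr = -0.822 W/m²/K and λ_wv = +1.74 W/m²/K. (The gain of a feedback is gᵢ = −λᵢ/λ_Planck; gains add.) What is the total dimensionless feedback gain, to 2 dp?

Convert to gains: g_lr = -0.822/3.38 = -0.2432; g_wv = 1.74/3.38 = 0.5148.
Total gain g = 0.2716.

0.27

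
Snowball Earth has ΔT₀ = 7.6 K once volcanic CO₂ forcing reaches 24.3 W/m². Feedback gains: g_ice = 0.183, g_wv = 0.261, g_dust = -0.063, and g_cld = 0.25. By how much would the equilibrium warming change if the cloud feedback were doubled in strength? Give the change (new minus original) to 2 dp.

43.27 K

Original: g = 0.631, ΔT = 7.6/(1−0.631) = 20.5962 K.
With doubled cloud: g' = 0.881, ΔT' = 7.6/(1−0.881) = 63.8655 K.
Change = 63.8655 − 20.5962 = 43.27 K.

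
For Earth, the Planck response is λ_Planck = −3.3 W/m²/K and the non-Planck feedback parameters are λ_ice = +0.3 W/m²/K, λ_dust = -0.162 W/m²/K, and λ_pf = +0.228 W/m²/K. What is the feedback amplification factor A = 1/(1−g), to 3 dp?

Convert to gains: g_ice = 0.3/3.3 = 0.09091; g_dust = -0.162/3.3 = -0.04909; g_pf = 0.228/3.3 = 0.06909.
Total gain g = 0.11091.
A = 1/(1 − 0.11091) = 1.125.

1.125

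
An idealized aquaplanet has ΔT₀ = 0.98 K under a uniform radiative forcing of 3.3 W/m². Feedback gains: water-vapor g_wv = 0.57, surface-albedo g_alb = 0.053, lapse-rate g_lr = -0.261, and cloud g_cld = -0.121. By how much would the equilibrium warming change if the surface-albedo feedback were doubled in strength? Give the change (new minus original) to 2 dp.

Original: g = 0.241, ΔT = 0.98/(1−0.241) = 1.2912 K.
With doubled surface-albedo: g' = 0.294, ΔT' = 0.98/(1−0.294) = 1.3881 K.
Change = 1.3881 − 1.2912 = 0.10 K.

0.10 K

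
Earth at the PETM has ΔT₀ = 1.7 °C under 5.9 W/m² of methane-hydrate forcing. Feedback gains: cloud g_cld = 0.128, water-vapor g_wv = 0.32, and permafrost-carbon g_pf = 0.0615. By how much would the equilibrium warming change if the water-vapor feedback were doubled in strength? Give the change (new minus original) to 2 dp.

6.50 °C

Original: g = 0.5095, ΔT = 1.7/(1−0.5095) = 3.4659 °C.
With doubled water-vapor: g' = 0.8295, ΔT' = 1.7/(1−0.8295) = 9.9707 °C.
Change = 9.9707 − 3.4659 = 6.50 °C.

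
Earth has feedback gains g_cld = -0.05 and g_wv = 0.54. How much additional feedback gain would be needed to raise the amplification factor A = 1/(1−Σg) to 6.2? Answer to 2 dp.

0.35

Current total gain = 0.49.
Target gain for A = 6.2: g* = 1 − 1/6.2 = 0.8387.
Additional gain needed = 0.8387 − 0.49 = 0.35.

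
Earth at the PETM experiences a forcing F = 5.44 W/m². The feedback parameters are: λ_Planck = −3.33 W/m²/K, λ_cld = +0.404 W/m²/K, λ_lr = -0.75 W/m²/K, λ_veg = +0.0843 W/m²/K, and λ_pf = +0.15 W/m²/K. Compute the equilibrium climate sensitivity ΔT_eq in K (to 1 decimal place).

Net feedback parameter λ = (−3.33) + (+0.404) + (-0.75) + (+0.0843) + (+0.15) = -3.4417 W/m²/K.
ΔT = −F/λ = −5.44/(-3.4417) = 1.6 K.

1.6 K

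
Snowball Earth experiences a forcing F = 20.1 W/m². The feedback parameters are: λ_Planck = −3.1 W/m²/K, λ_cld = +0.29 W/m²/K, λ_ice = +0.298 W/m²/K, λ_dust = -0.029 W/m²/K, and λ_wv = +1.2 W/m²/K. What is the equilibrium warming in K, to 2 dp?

Net feedback parameter λ = (−3.1) + (+0.29) + (+0.298) + (-0.029) + (+1.2) = -1.341 W/m²/K.
ΔT = −F/λ = −20.1/(-1.341) = 14.99 K.

14.99 K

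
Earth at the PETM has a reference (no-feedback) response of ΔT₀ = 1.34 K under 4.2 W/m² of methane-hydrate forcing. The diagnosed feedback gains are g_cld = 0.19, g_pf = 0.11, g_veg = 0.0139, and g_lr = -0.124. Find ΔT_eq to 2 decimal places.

1.65 K

Total gain g = 0.19 + 0.11 + 0.0139 − 0.124 = 0.1899.
Amplification A = 1/(1 − 0.1899) = 1.234.
ΔT = 1.34 × 1.234 = 1.65 K.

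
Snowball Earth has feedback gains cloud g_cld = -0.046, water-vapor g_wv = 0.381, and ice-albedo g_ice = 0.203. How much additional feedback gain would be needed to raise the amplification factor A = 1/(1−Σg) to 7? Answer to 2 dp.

Current total gain = 0.538.
Target gain for A = 7: g* = 1 − 1/7 = 0.8571.
Additional gain needed = 0.8571 − 0.538 = 0.32.

0.32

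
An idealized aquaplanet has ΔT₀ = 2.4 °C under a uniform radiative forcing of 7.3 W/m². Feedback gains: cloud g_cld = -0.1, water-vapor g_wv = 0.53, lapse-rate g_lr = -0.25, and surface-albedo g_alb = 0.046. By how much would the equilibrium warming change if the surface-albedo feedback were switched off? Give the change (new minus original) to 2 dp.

Original: g = 0.226, ΔT = 2.4/(1−0.226) = 3.1008 °C.
Without surface-albedo: g' = 0.18, ΔT' = 2.4/(1−0.18) = 2.9268 °C.
Change = 2.9268 − 3.1008 = -0.17 °C.

-0.17 °C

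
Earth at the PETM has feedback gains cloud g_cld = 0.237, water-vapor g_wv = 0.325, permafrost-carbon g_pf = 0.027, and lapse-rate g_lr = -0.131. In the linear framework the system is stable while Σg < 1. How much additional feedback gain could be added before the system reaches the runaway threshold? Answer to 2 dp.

Current total gain = 0.237 + 0.325 + 0.027 − 0.131 = 0.458.
Margin to runaway = 1 − 0.458 = 0.54.

0.54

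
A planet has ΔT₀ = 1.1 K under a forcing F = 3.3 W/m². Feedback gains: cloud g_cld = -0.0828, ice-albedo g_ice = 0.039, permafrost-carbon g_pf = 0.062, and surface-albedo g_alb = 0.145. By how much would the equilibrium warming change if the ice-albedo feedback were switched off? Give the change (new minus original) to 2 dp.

Original: g = 0.1632, ΔT = 1.1/(1−0.1632) = 1.3145 K.
Without ice-albedo: g' = 0.1242, ΔT' = 1.1/(1−0.1242) = 1.2560 K.
Change = 1.2560 − 1.3145 = -0.06 K.

-0.06 K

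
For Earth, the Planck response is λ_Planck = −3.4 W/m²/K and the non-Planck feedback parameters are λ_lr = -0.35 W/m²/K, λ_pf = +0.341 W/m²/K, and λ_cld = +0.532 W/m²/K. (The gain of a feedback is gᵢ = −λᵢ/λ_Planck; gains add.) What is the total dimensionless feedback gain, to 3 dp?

Convert to gains: g_lr = -0.35/3.4 = -0.1029; g_pf = 0.341/3.4 = 0.1003; g_cld = 0.532/3.4 = 0.1565.
Total gain g = 0.1539.

0.154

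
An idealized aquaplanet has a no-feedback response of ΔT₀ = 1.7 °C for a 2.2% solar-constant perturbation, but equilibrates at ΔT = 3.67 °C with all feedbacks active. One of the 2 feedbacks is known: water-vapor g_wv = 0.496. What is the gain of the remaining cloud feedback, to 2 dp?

0.04

Amplification A = ΔT/ΔT₀ = 3.67/1.7 = 2.159.
Total gain g = 1 − 1/A = 1 − 1/2.159 = 0.5368.
The known gain is 0.496.
g_cld = 0.5368 − 0.496 = 0.04.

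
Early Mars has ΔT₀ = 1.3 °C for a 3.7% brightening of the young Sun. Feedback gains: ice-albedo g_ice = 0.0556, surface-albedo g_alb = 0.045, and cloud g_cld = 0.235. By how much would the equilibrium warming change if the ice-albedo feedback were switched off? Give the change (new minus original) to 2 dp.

Original: g = 0.3356, ΔT = 1.3/(1−0.3356) = 1.9567 °C.
Without ice-albedo: g' = 0.28, ΔT' = 1.3/(1−0.28) = 1.8056 °C.
Change = 1.8056 − 1.9567 = -0.15 °C.

-0.15 °C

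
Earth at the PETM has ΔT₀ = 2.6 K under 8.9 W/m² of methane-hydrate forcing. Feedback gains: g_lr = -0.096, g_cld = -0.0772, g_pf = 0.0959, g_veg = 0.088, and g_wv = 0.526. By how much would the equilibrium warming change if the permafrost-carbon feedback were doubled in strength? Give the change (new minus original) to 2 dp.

1.46 K

Original: g = 0.5367, ΔT = 2.6/(1−0.5367) = 5.6119 K.
With doubled permafrost-carbon: g' = 0.6326, ΔT' = 2.6/(1−0.6326) = 7.0768 K.
Change = 7.0768 − 5.6119 = 1.46 K.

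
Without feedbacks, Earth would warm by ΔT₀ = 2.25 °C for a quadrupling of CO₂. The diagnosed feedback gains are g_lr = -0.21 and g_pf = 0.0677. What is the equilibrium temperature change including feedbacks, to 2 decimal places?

Total gain g = -0.21 + 0.0677 = -0.1423.
Amplification A = 1/(1 + 0.1423) = 0.8754.
ΔT = 2.25 × 0.8754 = 1.97 °C.

1.97 °C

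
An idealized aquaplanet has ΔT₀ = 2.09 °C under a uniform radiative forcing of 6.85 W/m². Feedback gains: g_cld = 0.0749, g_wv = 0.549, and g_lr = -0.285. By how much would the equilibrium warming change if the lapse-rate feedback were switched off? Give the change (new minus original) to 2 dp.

Original: g = 0.3389, ΔT = 2.09/(1−0.3389) = 3.1614 °C.
Without lapse-rate: g' = 0.6239, ΔT' = 2.09/(1−0.6239) = 5.5570 °C.
Change = 5.5570 − 3.1614 = 2.40 °C.

2.40 °C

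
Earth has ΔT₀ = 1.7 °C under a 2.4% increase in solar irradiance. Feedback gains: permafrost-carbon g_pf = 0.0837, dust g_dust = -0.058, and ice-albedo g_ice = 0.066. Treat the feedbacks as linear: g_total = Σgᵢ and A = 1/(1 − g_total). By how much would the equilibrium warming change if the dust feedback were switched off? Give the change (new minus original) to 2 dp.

Original: g = 0.0917, ΔT = 1.7/(1−0.0917) = 1.8716 °C.
Without dust: g' = 0.1497, ΔT' = 1.7/(1−0.1497) = 1.9993 °C.
Change = 1.9993 − 1.8716 = 0.13 °C.

0.13 °C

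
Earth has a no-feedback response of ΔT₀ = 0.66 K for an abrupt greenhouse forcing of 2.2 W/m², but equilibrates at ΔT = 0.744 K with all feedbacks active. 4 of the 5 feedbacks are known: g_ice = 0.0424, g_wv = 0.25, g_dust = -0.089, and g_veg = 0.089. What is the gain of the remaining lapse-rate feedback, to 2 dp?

-0.18

Amplification A = ΔT/ΔT₀ = 0.744/0.66 = 1.127.
Total gain g = 1 − 1/A = 1 − 1/1.127 = 0.1127.
Known gains sum to 0.0424 + 0.25 − 0.089 + 0.089 = 0.2924.
g_lr = 0.1127 − 0.2924 = -0.18.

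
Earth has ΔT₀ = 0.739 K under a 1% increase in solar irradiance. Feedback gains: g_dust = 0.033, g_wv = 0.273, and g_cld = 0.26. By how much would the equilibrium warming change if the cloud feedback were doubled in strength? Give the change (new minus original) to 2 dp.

2.54 K

Original: g = 0.566, ΔT = 0.739/(1−0.566) = 1.7028 K.
With doubled cloud: g' = 0.826, ΔT' = 0.739/(1−0.826) = 4.2471 K.
Change = 4.2471 − 1.7028 = 2.54 K.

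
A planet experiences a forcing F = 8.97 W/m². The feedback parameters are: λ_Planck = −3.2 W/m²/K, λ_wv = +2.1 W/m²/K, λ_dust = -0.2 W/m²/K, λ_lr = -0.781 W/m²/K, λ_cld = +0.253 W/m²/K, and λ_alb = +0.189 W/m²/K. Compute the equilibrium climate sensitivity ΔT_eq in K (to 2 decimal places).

Net feedback parameter λ = (−3.2) + (+2.1) + (-0.2) + (-0.781) + (+0.253) + (+0.189) = -1.639 W/m²/K.
ΔT = −F/λ = −8.97/(-1.639) = 5.47 K.

5.47 K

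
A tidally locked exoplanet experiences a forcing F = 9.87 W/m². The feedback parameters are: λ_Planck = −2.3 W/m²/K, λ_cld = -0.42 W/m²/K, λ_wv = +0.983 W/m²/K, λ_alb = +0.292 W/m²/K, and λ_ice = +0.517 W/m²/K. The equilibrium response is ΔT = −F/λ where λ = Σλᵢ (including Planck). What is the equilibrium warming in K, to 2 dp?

Net feedback parameter λ = (−2.3) + (-0.42) + (+0.983) + (+0.292) + (+0.517) = -0.928 W/m²/K.
ΔT = −F/λ = −9.87/(-0.928) = 10.64 K.

10.64 K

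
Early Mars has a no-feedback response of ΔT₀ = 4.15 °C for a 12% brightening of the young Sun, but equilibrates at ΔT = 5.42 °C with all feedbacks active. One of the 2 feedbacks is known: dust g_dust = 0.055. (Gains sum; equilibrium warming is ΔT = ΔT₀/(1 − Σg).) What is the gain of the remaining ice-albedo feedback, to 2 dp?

0.18

Amplification A = ΔT/ΔT₀ = 5.42/4.15 = 1.306.
Total gain g = 1 − 1/A = 1 − 1/1.306 = 0.2343.
The known gain is 0.055.
g_ice = 0.2343 − 0.055 = 0.18.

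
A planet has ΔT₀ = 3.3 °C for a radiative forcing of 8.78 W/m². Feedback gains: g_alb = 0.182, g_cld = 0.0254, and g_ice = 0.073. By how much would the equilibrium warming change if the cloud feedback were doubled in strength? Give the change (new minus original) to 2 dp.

0.17 °C

Original: g = 0.2804, ΔT = 3.3/(1−0.2804) = 4.5859 °C.
With doubled cloud: g' = 0.3058, ΔT' = 3.3/(1−0.3058) = 4.7537 °C.
Change = 4.7537 − 4.5859 = 0.17 °C.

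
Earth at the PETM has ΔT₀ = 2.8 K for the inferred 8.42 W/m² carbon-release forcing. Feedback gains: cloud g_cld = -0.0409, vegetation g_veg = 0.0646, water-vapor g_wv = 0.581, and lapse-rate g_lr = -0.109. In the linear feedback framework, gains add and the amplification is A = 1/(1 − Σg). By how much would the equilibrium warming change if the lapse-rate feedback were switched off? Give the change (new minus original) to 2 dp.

1.53 K

Original: g = 0.4957, ΔT = 2.8/(1−0.4957) = 5.5523 K.
Without lapse-rate: g' = 0.6047, ΔT' = 2.8/(1−0.6047) = 7.0832 K.
Change = 7.0832 − 5.5523 = 1.53 K.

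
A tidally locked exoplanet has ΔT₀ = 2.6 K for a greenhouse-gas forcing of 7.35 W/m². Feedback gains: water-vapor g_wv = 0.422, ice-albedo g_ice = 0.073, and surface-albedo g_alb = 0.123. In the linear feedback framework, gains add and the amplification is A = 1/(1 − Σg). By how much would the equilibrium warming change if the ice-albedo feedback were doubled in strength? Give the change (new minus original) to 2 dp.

Original: g = 0.618, ΔT = 2.6/(1−0.618) = 6.8063 K.
With doubled ice-albedo: g' = 0.691, ΔT' = 2.6/(1−0.691) = 8.4142 K.
Change = 8.4142 − 6.8063 = 1.61 K.

1.61 K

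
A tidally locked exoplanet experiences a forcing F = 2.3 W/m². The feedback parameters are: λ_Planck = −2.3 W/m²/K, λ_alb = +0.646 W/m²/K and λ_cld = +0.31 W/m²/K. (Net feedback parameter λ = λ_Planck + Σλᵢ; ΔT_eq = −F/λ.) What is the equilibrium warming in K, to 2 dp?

1.71 K

Net feedback parameter λ = (−2.3) + (+0.646) + (+0.31) = -1.344 W/m²/K.
ΔT = −F/λ = −2.3/(-1.344) = 1.71 K.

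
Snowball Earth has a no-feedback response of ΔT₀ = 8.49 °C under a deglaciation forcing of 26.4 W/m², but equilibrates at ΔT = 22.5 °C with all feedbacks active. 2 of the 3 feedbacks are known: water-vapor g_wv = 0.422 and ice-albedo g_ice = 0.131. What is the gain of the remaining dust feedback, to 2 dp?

Amplification A = ΔT/ΔT₀ = 22.5/8.49 = 2.65.
Total gain g = 1 − 1/A = 1 − 1/2.65 = 0.6226.
Known gains sum to 0.422 + 0.131 = 0.553.
g_dust = 0.6226 − 0.553 = 0.07.

0.07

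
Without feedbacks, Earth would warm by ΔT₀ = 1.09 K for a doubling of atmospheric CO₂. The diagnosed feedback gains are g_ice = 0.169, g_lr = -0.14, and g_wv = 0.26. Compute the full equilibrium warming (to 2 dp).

1.53 K

Total gain g = 0.169 − 0.14 + 0.26 = 0.289.
Amplification A = 1/(1 − 0.289) = 1.406.
ΔT = 1.09 × 1.406 = 1.53 K.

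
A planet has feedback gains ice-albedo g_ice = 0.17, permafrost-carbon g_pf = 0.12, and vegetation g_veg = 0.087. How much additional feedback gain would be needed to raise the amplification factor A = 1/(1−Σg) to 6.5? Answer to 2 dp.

Current total gain = 0.377.
Target gain for A = 6.5: g* = 1 − 1/6.5 = 0.8462.
Additional gain needed = 0.8462 − 0.377 = 0.47.

0.47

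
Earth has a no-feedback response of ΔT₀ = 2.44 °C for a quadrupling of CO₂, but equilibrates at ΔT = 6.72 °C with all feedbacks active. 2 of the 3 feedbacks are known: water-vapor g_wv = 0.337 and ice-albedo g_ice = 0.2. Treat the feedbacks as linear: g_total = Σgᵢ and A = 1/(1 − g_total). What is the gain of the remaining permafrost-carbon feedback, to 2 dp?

Amplification A = ΔT/ΔT₀ = 6.72/2.44 = 2.754.
Total gain g = 1 − 1/A = 1 − 1/2.754 = 0.6369.
Known gains sum to 0.337 + 0.2 = 0.537.
g_pf = 0.6369 − 0.537 = 0.10.

0.10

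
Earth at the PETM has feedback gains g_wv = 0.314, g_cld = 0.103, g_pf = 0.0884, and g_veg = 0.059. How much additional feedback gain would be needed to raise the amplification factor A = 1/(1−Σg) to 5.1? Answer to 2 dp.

Current total gain = 0.5644.
Target gain for A = 5.1: g* = 1 − 1/5.1 = 0.8039.
Additional gain needed = 0.8039 − 0.5644 = 0.24.

0.24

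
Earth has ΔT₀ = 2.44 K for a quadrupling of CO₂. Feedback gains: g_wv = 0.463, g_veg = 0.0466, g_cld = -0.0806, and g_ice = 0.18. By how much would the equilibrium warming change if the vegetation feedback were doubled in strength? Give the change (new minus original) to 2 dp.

Original: g = 0.609, ΔT = 2.44/(1−0.609) = 6.2404 K.
With doubled vegetation: g' = 0.6556, ΔT' = 2.44/(1−0.6556) = 7.0848 K.
Change = 7.0848 − 6.2404 = 0.84 K.

0.84 K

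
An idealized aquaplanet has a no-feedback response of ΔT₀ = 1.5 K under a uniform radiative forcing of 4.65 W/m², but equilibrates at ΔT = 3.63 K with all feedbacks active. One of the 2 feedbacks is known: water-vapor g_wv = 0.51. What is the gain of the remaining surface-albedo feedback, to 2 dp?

0.08

Amplification A = ΔT/ΔT₀ = 3.63/1.5 = 2.42.
Total gain g = 1 − 1/A = 1 − 1/2.42 = 0.5868.
The known gain is 0.51.
g_alb = 0.5868 − 0.51 = 0.08.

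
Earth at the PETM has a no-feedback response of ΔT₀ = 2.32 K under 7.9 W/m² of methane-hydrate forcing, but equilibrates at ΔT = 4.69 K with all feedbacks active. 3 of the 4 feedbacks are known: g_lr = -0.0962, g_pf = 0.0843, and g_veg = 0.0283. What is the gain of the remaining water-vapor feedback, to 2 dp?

0.49

Amplification A = ΔT/ΔT₀ = 4.69/2.32 = 2.022.
Total gain g = 1 − 1/A = 1 − 1/2.022 = 0.5054.
Known gains sum to -0.0962 + 0.0843 + 0.0283 = 0.0164.
g_wv = 0.5054 − 0.0164 = 0.49.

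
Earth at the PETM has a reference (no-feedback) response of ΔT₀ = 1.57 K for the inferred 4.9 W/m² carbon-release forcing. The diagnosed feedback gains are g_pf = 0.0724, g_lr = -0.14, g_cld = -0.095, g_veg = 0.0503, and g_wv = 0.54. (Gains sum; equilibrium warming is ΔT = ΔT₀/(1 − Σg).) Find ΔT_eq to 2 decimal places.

2.74 K

Total gain g = 0.0724 − 0.14 − 0.095 + 0.0503 + 0.54 = 0.4277.
Amplification A = 1/(1 − 0.4277) = 1.747.
ΔT = 1.57 × 1.747 = 2.74 K.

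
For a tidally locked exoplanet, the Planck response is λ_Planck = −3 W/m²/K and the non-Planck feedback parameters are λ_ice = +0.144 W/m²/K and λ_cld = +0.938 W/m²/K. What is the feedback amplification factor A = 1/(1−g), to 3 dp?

Convert to gains: g_ice = 0.144/3 = 0.048; g_cld = 0.938/3 = 0.3127.
Total gain g = 0.3607.
A = 1/(1 − 0.3607) = 1.564.

1.564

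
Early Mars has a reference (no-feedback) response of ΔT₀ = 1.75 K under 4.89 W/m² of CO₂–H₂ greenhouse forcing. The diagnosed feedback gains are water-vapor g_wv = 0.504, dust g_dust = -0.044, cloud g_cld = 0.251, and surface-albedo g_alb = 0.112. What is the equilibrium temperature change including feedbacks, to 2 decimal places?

Total gain g = 0.504 − 0.044 + 0.251 + 0.112 = 0.823.
Amplification A = 1/(1 − 0.823) = 5.65.
ΔT = 1.75 × 5.65 = 9.89 K.

9.89 K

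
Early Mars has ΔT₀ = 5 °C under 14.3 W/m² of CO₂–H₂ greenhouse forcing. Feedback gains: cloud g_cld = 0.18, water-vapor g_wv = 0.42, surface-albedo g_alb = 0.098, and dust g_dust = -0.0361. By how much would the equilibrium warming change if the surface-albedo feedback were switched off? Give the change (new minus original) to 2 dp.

Original: g = 0.6619, ΔT = 5/(1−0.6619) = 14.7885 °C.
Without surface-albedo: g' = 0.5639, ΔT' = 5/(1−0.5639) = 11.4653 °C.
Change = 11.4653 − 14.7885 = -3.32 °C.

-3.32 °C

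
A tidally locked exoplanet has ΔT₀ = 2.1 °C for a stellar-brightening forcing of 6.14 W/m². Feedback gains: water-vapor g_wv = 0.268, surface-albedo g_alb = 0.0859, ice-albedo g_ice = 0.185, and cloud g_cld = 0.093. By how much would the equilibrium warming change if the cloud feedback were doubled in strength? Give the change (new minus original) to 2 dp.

Original: g = 0.6319, ΔT = 2.1/(1−0.6319) = 5.7050 °C.
With doubled cloud: g' = 0.7249, ΔT' = 2.1/(1−0.7249) = 7.6336 °C.
Change = 7.6336 − 5.7050 = 1.93 °C.

1.93 °C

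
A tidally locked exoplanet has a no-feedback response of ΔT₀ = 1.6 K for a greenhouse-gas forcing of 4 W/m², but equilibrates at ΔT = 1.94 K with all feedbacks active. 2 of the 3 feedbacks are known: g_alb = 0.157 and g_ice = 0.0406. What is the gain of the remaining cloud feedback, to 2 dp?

-0.02

Amplification A = ΔT/ΔT₀ = 1.94/1.6 = 1.212.
Total gain g = 1 − 1/A = 1 − 1/1.212 = 0.1749.
Known gains sum to 0.157 + 0.0406 = 0.1976.
g_cld = 0.1749 − 0.1976 = -0.02.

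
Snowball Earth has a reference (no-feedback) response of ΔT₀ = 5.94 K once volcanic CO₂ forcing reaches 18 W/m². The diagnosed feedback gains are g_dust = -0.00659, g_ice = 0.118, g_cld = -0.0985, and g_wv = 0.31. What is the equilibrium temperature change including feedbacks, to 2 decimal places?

8.77 K

Total gain g = -0.00659 + 0.118 − 0.0985 + 0.31 = 0.32291.
Amplification A = 1/(1 − 0.32291) = 1.477.
ΔT = 5.94 × 1.477 = 8.77 K.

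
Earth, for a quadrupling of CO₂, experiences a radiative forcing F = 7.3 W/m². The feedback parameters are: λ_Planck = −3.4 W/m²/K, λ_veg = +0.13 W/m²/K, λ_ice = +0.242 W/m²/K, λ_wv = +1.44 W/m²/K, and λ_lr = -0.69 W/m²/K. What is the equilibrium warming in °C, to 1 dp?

3.2 °C

Net feedback parameter λ = (−3.4) + (+0.13) + (+0.242) + (+1.44) + (-0.69) = -2.278 W/m²/K.
ΔT = −F/λ = −7.3/(-2.278) = 3.2 °C.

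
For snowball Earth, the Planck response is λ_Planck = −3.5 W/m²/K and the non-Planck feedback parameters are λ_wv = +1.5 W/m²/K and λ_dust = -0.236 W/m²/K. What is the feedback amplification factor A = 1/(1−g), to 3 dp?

1.565

Convert to gains: g_wv = 1.5/3.5 = 0.4286; g_dust = -0.236/3.5 = -0.06743.
Total gain g = 0.36117.
A = 1/(1 − 0.36117) = 1.565.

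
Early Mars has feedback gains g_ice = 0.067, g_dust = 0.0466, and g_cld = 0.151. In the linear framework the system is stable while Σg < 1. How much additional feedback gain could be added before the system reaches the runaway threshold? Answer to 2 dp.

0.74

Current total gain = 0.067 + 0.0466 + 0.151 = 0.2646.
Margin to runaway = 1 − 0.2646 = 0.74.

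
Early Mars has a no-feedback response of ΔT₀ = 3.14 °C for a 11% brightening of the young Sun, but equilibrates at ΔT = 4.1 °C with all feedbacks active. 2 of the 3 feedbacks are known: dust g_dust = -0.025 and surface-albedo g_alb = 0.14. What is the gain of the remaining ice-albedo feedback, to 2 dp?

Amplification A = ΔT/ΔT₀ = 4.1/3.14 = 1.306.
Total gain g = 1 − 1/A = 1 − 1/1.306 = 0.2343.
Known gains sum to -0.025 + 0.14 = 0.115.
g_ice = 0.2343 − 0.115 = 0.12.

0.12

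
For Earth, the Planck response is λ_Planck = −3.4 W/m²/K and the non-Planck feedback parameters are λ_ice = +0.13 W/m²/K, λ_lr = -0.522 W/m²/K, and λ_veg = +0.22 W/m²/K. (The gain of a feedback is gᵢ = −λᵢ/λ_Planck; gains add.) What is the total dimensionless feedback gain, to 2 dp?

Convert to gains: g_ice = 0.13/3.4 = 0.03824; g_lr = -0.522/3.4 = -0.1535; g_veg = 0.22/3.4 = 0.06471.
Total gain g = -0.05055.

-0.05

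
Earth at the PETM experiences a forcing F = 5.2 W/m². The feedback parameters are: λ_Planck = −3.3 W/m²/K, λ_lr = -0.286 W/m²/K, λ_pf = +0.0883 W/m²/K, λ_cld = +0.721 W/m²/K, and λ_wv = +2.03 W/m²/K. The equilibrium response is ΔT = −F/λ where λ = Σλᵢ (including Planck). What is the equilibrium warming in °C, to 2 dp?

Net feedback parameter λ = (−3.3) + (-0.286) + (+0.0883) + (+0.721) + (+2.03) = -0.7467 W/m²/K.
ΔT = −F/λ = −5.2/(-0.7467) = 6.96 °C.

6.96 °C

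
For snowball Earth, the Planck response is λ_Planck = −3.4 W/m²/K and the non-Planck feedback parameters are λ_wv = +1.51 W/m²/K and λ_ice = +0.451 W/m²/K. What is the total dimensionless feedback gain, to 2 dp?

0.58

Convert to gains: g_wv = 1.51/3.4 = 0.4441; g_ice = 0.451/3.4 = 0.1326.
Total gain g = 0.5767.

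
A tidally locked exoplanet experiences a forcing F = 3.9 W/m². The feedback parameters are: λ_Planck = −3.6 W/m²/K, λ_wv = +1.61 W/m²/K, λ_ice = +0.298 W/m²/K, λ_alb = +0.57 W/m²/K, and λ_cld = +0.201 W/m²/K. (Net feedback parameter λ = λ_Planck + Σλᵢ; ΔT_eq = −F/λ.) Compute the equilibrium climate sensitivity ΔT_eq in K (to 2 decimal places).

Net feedback parameter λ = (−3.6) + (+1.61) + (+0.298) + (+0.57) + (+0.201) = -0.921 W/m²/K.
ΔT = −F/λ = −3.9/(-0.921) = 4.23 K.

4.23 K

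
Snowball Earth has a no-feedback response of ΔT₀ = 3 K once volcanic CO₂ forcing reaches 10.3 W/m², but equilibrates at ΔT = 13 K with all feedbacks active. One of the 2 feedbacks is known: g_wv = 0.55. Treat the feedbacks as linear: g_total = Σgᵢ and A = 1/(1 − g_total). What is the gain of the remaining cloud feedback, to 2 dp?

Amplification A = ΔT/ΔT₀ = 13/3 = 4.333.
Total gain g = 1 − 1/A = 1 − 1/4.333 = 0.7692.
The known gain is 0.55.
g_cld = 0.7692 − 0.55 = 0.22.

0.22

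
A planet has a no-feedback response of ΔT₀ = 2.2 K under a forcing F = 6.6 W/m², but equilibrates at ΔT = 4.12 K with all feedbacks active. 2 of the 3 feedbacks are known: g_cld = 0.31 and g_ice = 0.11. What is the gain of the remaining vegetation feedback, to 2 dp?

0.05

Amplification A = ΔT/ΔT₀ = 4.12/2.2 = 1.873.
Total gain g = 1 − 1/A = 1 − 1/1.873 = 0.4661.
Known gains sum to 0.31 + 0.11 = 0.42.
g_veg = 0.4661 − 0.42 = 0.05.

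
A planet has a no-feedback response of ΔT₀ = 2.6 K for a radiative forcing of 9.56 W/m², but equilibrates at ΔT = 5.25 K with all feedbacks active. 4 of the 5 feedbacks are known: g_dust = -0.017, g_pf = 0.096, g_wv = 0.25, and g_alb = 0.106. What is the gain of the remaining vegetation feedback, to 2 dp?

0.07

Amplification A = ΔT/ΔT₀ = 5.25/2.6 = 2.019.
Total gain g = 1 − 1/A = 1 − 1/2.019 = 0.5047.
Known gains sum to -0.017 + 0.096 + 0.25 + 0.106 = 0.435.
g_veg = 0.5047 − 0.435 = 0.07.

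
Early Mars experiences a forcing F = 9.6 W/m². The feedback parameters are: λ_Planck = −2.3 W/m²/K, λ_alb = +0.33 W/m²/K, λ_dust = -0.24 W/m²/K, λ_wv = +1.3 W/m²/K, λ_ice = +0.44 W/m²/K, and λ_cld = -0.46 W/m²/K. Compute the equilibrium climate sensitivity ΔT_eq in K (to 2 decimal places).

Net feedback parameter λ = (−2.3) + (+0.33) + (-0.24) + (+1.3) + (+0.44) + (-0.46) = -0.93 W/m²/K.
ΔT = −F/λ = −9.6/(-0.93) = 10.32 K.

10.32 K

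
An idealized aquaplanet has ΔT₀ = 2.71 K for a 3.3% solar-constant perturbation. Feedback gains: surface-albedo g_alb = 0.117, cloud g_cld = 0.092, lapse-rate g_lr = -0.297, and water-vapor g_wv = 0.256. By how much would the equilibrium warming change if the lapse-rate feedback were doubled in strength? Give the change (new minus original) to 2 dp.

Original: g = 0.168, ΔT = 2.71/(1−0.168) = 3.2572 K.
With doubled lapse-rate: g' = -0.129, ΔT' = 2.71/(1+0.129) = 2.4004 K.
Change = 2.4004 − 3.2572 = -0.86 K.

-0.86 K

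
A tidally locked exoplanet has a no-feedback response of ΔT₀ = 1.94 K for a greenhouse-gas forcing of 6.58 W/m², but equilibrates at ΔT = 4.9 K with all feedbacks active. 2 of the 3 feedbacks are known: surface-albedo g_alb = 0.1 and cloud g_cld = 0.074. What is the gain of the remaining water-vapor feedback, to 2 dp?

0.43

Amplification A = ΔT/ΔT₀ = 4.9/1.94 = 2.526.
Total gain g = 1 − 1/A = 1 − 1/2.526 = 0.6041.
Known gains sum to 0.1 + 0.074 = 0.174.
g_wv = 0.6041 − 0.174 = 0.43.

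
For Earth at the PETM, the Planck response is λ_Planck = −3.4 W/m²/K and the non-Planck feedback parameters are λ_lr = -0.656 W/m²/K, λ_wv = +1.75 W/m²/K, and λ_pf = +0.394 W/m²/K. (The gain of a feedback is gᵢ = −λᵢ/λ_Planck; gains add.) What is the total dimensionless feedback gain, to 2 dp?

0.44

Convert to gains: g_lr = -0.656/3.4 = -0.1929; g_wv = 1.75/3.4 = 0.5147; g_pf = 0.394/3.4 = 0.1159.
Total gain g = 0.4377.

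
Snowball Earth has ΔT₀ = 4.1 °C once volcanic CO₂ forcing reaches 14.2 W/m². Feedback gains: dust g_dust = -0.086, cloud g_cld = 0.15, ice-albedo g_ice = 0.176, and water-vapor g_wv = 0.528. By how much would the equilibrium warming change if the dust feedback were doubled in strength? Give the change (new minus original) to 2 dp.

Original: g = 0.768, ΔT = 4.1/(1−0.768) = 17.6724 °C.
With doubled dust: g' = 0.682, ΔT' = 4.1/(1−0.682) = 12.8931 °C.
Change = 12.8931 − 17.6724 = -4.78 °C.

-4.78 °C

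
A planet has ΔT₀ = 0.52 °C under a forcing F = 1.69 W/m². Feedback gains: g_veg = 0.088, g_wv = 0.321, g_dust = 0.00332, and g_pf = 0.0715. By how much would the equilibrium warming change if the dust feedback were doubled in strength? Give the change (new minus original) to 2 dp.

0.01 °C

Original: g = 0.48382, ΔT = 0.52/(1−0.48382) = 1.0074 °C.
With doubled dust: g' = 0.48714, ΔT' = 0.52/(1−0.48714) = 1.0139 °C.
Change = 1.0139 − 1.0074 = 0.01 °C.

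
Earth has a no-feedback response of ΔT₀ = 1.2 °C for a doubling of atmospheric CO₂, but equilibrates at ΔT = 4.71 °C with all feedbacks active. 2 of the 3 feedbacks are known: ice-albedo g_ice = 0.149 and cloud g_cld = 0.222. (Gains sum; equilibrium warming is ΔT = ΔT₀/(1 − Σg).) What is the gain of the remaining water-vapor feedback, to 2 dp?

0.37

Amplification A = ΔT/ΔT₀ = 4.71/1.2 = 3.925.
Total gain g = 1 − 1/A = 1 − 1/3.925 = 0.7452.
Known gains sum to 0.149 + 0.222 = 0.371.
g_wv = 0.7452 − 0.371 = 0.37.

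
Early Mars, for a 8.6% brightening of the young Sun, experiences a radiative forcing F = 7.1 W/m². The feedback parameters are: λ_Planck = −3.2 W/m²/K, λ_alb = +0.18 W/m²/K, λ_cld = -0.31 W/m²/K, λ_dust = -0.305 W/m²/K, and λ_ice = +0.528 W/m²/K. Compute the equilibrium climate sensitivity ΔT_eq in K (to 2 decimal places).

Net feedback parameter λ = (−3.2) + (+0.18) + (-0.31) + (-0.305) + (+0.528) = -3.107 W/m²/K.
ΔT = −F/λ = −7.1/(-3.107) = 2.29 K.

2.29 K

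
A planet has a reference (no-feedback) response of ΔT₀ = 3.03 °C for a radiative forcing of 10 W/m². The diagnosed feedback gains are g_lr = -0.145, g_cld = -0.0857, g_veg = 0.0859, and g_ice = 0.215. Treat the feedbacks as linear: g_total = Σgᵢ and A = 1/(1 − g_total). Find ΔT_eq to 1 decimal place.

3.3 °C

Total gain g = -0.145 − 0.0857 + 0.0859 + 0.215 = 0.0702.
Amplification A = 1/(1 − 0.0702) = 1.076.
ΔT = 3.03 × 1.076 = 3.3 °C.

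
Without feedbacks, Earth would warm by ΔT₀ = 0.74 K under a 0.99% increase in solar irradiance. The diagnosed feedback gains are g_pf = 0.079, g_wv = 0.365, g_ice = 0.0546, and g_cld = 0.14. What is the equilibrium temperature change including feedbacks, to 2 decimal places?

2.05 K

Total gain g = 0.079 + 0.365 + 0.0546 + 0.14 = 0.6386.
Amplification A = 1/(1 − 0.6386) = 2.767.
ΔT = 0.74 × 2.767 = 2.05 K.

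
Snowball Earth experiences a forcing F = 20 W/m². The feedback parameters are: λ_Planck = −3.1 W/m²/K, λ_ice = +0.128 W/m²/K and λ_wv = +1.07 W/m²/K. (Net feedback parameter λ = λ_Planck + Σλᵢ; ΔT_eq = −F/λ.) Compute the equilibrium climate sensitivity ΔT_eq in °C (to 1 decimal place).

10.5 °C

Net feedback parameter λ = (−3.1) + (+0.128) + (+1.07) = -1.902 W/m²/K.
ΔT = −F/λ = −20/(-1.902) = 10.5 °C.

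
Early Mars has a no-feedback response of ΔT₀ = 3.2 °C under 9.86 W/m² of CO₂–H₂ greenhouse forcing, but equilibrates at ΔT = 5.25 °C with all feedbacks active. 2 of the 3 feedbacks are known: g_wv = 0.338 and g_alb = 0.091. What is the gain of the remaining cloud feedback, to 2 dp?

-0.04

Amplification A = ΔT/ΔT₀ = 5.25/3.2 = 1.641.
Total gain g = 1 − 1/A = 1 − 1/1.641 = 0.3906.
Known gains sum to 0.338 + 0.091 = 0.429.
g_cld = 0.3906 − 0.429 = -0.04.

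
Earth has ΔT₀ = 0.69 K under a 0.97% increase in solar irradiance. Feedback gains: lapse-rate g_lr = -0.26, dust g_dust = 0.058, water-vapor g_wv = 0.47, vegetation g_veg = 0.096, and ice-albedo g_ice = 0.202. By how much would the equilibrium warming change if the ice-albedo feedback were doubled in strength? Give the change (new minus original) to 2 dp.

1.38 K

Original: g = 0.566, ΔT = 0.69/(1−0.566) = 1.5899 K.
With doubled ice-albedo: g' = 0.768, ΔT' = 0.69/(1−0.768) = 2.9741 K.
Change = 2.9741 − 1.5899 = 1.38 K.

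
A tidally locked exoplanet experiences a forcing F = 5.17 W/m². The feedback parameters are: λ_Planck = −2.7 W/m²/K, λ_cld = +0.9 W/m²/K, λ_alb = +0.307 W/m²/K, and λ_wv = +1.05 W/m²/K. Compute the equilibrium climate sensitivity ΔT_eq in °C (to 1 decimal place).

11.7 °C

Net feedback parameter λ = (−2.7) + (+0.9) + (+0.307) + (+1.05) = -0.443 W/m²/K.
ΔT = −F/λ = −5.17/(-0.443) = 11.7 °C.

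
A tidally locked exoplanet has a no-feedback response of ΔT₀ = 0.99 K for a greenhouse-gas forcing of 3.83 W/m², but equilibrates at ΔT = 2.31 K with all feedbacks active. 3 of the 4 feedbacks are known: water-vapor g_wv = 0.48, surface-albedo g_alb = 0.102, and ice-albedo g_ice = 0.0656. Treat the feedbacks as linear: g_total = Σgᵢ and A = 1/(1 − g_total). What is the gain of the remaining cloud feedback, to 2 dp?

Amplification A = ΔT/ΔT₀ = 2.31/0.99 = 2.333.
Total gain g = 1 − 1/A = 1 − 1/2.333 = 0.5714.
Known gains sum to 0.48 + 0.102 + 0.0656 = 0.6476.
g_cld = 0.5714 − 0.6476 = -0.08.

-0.08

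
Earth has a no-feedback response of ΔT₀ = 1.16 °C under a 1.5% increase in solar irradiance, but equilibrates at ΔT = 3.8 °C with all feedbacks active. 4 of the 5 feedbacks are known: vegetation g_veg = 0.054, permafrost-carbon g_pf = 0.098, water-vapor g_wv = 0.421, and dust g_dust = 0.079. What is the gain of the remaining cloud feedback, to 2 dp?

Amplification A = ΔT/ΔT₀ = 3.8/1.16 = 3.276.
Total gain g = 1 − 1/A = 1 − 1/3.276 = 0.6947.
Known gains sum to 0.054 + 0.098 + 0.421 + 0.079 = 0.652.
g_cld = 0.6947 − 0.652 = 0.04.

0.04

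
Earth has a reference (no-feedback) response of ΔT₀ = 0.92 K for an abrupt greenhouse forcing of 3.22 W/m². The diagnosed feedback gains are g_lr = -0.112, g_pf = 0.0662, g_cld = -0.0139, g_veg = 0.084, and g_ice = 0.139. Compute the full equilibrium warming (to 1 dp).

1.1 K

Total gain g = -0.112 + 0.0662 − 0.0139 + 0.084 + 0.139 = 0.1633.
Amplification A = 1/(1 − 0.1633) = 1.195.
ΔT = 0.92 × 1.195 = 1.1 K.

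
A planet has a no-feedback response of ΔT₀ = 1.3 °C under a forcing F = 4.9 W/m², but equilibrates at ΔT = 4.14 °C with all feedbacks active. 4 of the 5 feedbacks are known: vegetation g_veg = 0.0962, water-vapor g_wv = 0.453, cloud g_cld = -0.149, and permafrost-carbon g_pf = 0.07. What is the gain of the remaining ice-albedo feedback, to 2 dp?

0.22

Amplification A = ΔT/ΔT₀ = 4.14/1.3 = 3.185.
Total gain g = 1 − 1/A = 1 − 1/3.185 = 0.686.
Known gains sum to 0.0962 + 0.453 − 0.149 + 0.07 = 0.4702.
g_ice = 0.686 − 0.4702 = 0.22.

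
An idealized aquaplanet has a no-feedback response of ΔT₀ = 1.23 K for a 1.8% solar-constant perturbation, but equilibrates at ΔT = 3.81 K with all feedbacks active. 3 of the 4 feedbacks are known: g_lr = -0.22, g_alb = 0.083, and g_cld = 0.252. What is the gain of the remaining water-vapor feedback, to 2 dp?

Amplification A = ΔT/ΔT₀ = 3.81/1.23 = 3.098.
Total gain g = 1 − 1/A = 1 − 1/3.098 = 0.6772.
Known gains sum to -0.22 + 0.083 + 0.252 = 0.115.
g_wv = 0.6772 − 0.115 = 0.56.

0.56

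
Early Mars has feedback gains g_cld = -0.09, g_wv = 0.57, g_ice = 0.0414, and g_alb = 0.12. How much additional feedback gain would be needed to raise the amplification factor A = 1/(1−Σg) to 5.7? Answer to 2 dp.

Current total gain = 0.6414.
Target gain for A = 5.7: g* = 1 − 1/5.7 = 0.8246.
Additional gain needed = 0.8246 − 0.6414 = 0.18.

0.18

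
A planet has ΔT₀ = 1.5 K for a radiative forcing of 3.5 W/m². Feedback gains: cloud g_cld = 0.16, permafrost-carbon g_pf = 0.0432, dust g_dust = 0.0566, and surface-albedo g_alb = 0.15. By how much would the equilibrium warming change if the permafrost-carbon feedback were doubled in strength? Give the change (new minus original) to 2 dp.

0.20 K

Original: g = 0.4098, ΔT = 1.5/(1−0.4098) = 2.5415 K.
With doubled permafrost-carbon: g' = 0.453, ΔT' = 1.5/(1−0.453) = 2.7422 K.
Change = 2.7422 − 2.5415 = 0.20 K.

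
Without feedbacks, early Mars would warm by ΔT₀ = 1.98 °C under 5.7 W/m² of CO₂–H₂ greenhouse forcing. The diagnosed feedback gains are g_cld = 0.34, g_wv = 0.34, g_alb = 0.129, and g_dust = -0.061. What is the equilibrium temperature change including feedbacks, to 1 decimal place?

Total gain g = 0.34 + 0.34 + 0.129 − 0.061 = 0.748.
Amplification A = 1/(1 − 0.748) = 3.968.
ΔT = 1.98 × 3.968 = 7.9 °C.

7.9 °C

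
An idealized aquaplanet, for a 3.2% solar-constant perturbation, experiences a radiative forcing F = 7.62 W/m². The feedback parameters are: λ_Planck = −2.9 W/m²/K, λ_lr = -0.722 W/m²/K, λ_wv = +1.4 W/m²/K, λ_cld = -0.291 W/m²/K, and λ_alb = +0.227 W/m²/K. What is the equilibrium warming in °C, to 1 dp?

3.3 °C

Net feedback parameter λ = (−2.9) + (-0.722) + (+1.4) + (-0.291) + (+0.227) = -2.286 W/m²/K.
ΔT = −F/λ = −7.62/(-2.286) = 3.3 °C.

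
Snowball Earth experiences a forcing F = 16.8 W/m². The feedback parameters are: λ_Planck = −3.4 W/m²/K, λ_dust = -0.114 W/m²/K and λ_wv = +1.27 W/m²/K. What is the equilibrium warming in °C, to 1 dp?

7.5 °C

Net feedback parameter λ = (−3.4) + (-0.114) + (+1.27) = -2.244 W/m²/K.
ΔT = −F/λ = −16.8/(-2.244) = 7.5 °C.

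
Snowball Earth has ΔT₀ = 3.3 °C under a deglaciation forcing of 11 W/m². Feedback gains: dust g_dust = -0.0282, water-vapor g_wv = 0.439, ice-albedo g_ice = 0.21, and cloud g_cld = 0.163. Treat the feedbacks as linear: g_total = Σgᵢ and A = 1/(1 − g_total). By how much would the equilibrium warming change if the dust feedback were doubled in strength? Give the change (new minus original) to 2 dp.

Original: g = 0.7838, ΔT = 3.3/(1−0.7838) = 15.2636 °C.
With doubled dust: g' = 0.7556, ΔT' = 3.3/(1−0.7556) = 13.5025 °C.
Change = 13.5025 − 15.2636 = -1.76 °C.

-1.76 °C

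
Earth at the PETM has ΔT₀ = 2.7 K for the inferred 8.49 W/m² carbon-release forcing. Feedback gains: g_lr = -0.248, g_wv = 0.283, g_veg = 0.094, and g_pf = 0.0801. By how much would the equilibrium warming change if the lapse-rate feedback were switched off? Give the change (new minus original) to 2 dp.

1.56 K

Original: g = 0.2091, ΔT = 2.7/(1−0.2091) = 3.4138 K.
Without lapse-rate: g' = 0.4571, ΔT' = 2.7/(1−0.4571) = 4.9733 K.
Change = 4.9733 − 3.4138 = 1.56 K.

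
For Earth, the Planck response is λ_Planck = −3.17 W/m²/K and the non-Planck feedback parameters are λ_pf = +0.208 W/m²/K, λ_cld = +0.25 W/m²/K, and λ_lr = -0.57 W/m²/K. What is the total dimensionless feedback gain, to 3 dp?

-0.035

Convert to gains: g_pf = 0.208/3.17 = 0.06562; g_cld = 0.25/3.17 = 0.07886; g_lr = -0.57/3.17 = -0.1798.
Total gain g = -0.03532.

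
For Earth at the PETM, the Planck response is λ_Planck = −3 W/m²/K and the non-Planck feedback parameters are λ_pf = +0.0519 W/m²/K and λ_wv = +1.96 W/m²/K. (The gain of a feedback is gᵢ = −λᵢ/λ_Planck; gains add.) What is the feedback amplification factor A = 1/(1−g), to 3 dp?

3.036

Convert to gains: g_pf = 0.0519/3 = 0.0173; g_wv = 1.96/3 = 0.6533.
Total gain g = 0.6706.
A = 1/(1 − 0.6706) = 3.036.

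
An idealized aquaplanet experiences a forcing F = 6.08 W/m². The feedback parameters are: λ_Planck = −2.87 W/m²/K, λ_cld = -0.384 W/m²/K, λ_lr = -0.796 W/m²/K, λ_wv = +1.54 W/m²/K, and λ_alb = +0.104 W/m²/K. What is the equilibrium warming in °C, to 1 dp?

2.5 °C

Net feedback parameter λ = (−2.87) + (-0.384) + (-0.796) + (+1.54) + (+0.104) = -2.406 W/m²/K.
ΔT = −F/λ = −6.08/(-2.406) = 2.5 °C.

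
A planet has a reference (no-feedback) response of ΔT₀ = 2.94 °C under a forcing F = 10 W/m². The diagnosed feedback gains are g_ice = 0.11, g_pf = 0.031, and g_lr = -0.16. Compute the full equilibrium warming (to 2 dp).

Total gain g = 0.11 + 0.031 − 0.16 = -0.019.
Amplification A = 1/(1 + 0.019) = 0.9814.
ΔT = 2.94 × 0.9814 = 2.89 °C.

2.89 °C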